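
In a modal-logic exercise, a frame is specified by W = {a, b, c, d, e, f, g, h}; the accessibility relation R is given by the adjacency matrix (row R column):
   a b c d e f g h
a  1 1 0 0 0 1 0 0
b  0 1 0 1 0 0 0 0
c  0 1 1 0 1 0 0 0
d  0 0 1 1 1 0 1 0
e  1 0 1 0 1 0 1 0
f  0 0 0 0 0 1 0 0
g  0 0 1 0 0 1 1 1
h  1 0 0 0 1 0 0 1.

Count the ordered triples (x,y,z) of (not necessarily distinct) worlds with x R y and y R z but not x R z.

24

Enumerating: (a,b,d), (b,d,c), (b,d,e), (b,d,g), (c,b,d), (c,e,a), (c,e,g), (d,c,b), (d,e,a), (d,g,f), (d,g,h), (e,a,b), … and 12 more.
Total: 24.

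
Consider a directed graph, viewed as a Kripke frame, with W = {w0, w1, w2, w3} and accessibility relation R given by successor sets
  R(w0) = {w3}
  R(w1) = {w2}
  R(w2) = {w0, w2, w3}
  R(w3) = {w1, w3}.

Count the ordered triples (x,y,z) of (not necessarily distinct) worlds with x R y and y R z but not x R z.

Enumerating: (w0,w3,w1), (w1,w2,w0), (w1,w2,w3), (w2,w3,w1), (w3,w1,w2).

5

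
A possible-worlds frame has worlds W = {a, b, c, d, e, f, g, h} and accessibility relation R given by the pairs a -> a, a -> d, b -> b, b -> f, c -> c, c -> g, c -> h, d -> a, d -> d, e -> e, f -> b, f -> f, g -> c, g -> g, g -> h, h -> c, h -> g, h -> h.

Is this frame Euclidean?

Yes

Euclidean: yes — any two successors of a common world are R-related.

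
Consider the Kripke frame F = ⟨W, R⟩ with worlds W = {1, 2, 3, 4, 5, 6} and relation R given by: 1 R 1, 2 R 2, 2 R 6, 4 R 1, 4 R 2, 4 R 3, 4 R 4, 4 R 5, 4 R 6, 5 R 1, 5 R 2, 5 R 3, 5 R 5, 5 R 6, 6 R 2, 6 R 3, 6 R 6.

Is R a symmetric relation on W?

Symmetric: no — 4 R 1 but not 1 R 4.

No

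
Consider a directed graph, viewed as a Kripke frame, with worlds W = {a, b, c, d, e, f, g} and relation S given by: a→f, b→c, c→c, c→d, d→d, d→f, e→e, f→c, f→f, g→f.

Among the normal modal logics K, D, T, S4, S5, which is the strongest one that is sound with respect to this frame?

D

Serial (axiom D): yes — every world has a successor (e.g. a S f).
Reflexive (axiom T): no — a is not related to itself.
Transitive (axiom 4): no — a S f and f S c, but not a S c.
Euclidean (axiom 5): no — c S d and c S c, but not d S c.
So F validates K, D; T would additionally require S to be reflexive. The strongest is D.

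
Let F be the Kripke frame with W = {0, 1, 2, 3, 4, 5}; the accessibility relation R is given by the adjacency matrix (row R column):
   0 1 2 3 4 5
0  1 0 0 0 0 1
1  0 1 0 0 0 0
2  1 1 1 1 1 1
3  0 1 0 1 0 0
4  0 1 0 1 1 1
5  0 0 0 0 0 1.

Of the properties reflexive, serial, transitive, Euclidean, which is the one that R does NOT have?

Euclidean

Reflexive: yes — every world is R-related to itself.
Serial: yes — every world has a successor (e.g. 0 R 0).
Transitive: yes — every two-step R-path is closed by a direct edge.
Euclidean: no — 2 R 0 and 2 R 1, but not 0 R 1.
Only Euclidean fails.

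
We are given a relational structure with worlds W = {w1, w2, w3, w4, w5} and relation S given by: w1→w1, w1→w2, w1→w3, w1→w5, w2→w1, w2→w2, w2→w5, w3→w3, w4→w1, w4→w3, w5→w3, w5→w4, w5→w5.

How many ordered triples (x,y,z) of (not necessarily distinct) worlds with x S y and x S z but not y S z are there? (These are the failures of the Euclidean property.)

13

Enumerating: (w1,w2,w3), (w1,w3,w1), (w1,w3,w2), (w1,w3,w5), (w1,w5,w1), (w1,w5,w2), (w2,w5,w1), (w2,w5,w2), (w4,w3,w1), (w5,w3,w4), (w5,w3,w5), (w5,w4,w4), (w5,w4,w5).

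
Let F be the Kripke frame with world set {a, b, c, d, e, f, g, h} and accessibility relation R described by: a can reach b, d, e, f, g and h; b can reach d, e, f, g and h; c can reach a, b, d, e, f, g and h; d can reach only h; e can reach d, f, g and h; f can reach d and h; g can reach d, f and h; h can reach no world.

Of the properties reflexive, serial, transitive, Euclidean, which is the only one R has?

transitive

Reflexive: no — a is not related to itself.
Serial: no — h has no R-successor.
Transitive: yes — every two-step R-path is closed by a direct edge.
Euclidean: no — a R d and a R b, but not d R b.
Only transitive holds.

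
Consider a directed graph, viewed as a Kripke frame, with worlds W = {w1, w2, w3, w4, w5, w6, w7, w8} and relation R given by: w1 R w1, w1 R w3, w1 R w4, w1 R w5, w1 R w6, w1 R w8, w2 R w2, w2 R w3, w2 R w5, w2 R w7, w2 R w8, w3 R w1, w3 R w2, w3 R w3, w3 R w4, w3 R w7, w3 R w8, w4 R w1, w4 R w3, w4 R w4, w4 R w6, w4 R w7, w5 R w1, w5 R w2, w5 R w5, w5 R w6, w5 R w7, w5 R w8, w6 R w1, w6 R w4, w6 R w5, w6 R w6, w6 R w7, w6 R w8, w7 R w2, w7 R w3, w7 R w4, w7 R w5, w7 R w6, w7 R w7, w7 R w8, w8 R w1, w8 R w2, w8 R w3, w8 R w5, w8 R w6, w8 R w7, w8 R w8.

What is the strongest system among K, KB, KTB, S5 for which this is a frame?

Symmetric (axiom B): yes — every pair in R has its reverse in R.
Reflexive (axiom T): yes — every world is R-related to itself.
Euclidean (axiom 5): no — w1 R w3 and w1 R w5, but not w3 R w5.
So F validates K, KB, KTB; S5 would additionally require R to be Euclidean. The strongest is KTB.

KTB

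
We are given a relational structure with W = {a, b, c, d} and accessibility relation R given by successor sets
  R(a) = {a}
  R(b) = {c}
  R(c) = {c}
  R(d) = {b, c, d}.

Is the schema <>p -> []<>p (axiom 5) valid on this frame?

No

The schema 5 characterises exactly the Euclidean frames.
Euclidean: no — d R c and d R b, but not c R b.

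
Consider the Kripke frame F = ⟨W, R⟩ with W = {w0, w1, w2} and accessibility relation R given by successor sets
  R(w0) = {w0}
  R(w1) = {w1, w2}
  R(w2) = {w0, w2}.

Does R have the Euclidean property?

No

Euclidean: no — w1 R w2 and w1 R w1, but not w2 R w1.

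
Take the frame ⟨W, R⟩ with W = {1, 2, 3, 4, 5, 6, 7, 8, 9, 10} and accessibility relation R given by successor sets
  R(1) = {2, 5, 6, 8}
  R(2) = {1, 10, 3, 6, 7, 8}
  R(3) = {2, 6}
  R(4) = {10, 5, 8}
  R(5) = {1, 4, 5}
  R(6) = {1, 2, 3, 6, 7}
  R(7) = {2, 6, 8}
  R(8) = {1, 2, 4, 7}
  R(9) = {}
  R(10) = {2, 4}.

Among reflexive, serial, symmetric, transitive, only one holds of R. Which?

Reflexive: no — 1 is not related to itself.
Serial: no — 9 has no R-successor.
Symmetric: yes — every pair in R has its reverse in R.
Transitive: no — 1 R 2 and 2 R 10, but not 1 R 10.
Only symmetric holds.

symmetric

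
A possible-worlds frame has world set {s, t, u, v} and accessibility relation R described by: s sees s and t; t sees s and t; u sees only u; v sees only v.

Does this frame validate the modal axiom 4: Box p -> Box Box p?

By correspondence theory, 4 is valid on a frame iff R is transitive.
Transitive: yes — every two-step R-path is closed by a direct edge.

Yes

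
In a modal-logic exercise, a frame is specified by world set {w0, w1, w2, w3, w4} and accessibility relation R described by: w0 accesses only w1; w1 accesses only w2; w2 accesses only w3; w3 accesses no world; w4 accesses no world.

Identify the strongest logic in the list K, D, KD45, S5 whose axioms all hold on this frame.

Serial (axiom D): no — w3 has no R-successor.
Euclidean (axiom 5): no — w0 R w1 and w0 R w1, but not w1 R w1.
Transitive (axiom 4): no — w0 R w1 and w1 R w2, but not w0 R w2.
Reflexive (axiom T): no — w0 is not related to itself.
So F validates K; D would additionally require R to be serial. The strongest is K.

K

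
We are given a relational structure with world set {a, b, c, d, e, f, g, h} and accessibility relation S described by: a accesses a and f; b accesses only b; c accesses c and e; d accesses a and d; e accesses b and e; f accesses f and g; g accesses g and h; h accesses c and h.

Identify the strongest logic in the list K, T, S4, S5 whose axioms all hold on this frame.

T

Reflexive (axiom T): yes — every world is S-related to itself.
Transitive (axiom 4): no — a S f and f S g, but not a S g.
Euclidean (axiom 5): no — a S f and a S a, but not f S a.
So F validates K, T; S4 would additionally require S to be transitive. The strongest is T.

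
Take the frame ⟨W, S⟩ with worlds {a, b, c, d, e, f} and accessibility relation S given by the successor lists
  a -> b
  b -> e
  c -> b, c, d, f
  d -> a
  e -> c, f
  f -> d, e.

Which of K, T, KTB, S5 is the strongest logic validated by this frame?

Reflexive (axiom T): no — a is not related to itself.
Symmetric (axiom B): no — a S b but not b S a.
Euclidean (axiom 5): no — c S b and c S d, but not b S d.
So F validates K; T would additionally require S to be reflexive. The strongest is K.

K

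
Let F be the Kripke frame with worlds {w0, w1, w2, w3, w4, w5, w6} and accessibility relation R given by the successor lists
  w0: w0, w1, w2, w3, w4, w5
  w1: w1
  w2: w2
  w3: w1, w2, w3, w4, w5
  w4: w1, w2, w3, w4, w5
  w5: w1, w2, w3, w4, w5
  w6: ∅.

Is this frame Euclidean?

No

Euclidean: no — w0 R w1 and w0 R w2, but not w1 R w2.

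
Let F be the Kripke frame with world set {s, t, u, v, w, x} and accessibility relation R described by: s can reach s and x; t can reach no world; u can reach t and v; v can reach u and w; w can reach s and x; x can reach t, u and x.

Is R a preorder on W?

Reflexive: no — t is not related to itself.
Transitive: no — s R x and x R t, but not s R t.
So R is not a preorder.

No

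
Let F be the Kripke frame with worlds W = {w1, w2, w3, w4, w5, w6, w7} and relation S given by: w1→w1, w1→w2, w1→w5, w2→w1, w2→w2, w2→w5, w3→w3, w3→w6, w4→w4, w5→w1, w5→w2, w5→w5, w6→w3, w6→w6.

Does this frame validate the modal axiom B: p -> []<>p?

Axiom B corresponds to the accessibility relation being symmetric.
Symmetric: yes — every pair in S has its reverse in S.

Yes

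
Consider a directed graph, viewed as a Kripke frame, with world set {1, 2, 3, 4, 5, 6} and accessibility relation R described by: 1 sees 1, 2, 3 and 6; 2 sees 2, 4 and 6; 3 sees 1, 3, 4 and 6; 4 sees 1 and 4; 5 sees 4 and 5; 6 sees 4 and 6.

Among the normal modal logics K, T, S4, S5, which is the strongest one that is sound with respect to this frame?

Reflexive (axiom T): yes — every world is R-related to itself.
Transitive (axiom 4): no — 1 R 2 and 2 R 4, but not 1 R 4.
Euclidean (axiom 5): no — 1 R 2 and 1 R 3, but not 2 R 3.
So F validates K, T; S4 would additionally require R to be transitive. The strongest is T.

T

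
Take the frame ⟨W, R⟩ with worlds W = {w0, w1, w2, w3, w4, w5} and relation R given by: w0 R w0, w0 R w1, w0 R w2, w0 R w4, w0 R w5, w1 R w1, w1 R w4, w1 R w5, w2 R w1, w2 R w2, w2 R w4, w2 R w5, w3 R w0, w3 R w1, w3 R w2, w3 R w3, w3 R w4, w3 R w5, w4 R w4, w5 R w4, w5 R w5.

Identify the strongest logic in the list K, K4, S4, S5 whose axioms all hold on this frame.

S4

Transitive (axiom 4): yes — every two-step R-path is closed by a direct edge.
Reflexive (axiom T): yes — every world is R-related to itself.
Euclidean (axiom 5): no — w0 R w1 and w0 R w2, but not w1 R w2.
So F validates K, K4, S4; S5 would additionally require R to be Euclidean. The strongest is S4.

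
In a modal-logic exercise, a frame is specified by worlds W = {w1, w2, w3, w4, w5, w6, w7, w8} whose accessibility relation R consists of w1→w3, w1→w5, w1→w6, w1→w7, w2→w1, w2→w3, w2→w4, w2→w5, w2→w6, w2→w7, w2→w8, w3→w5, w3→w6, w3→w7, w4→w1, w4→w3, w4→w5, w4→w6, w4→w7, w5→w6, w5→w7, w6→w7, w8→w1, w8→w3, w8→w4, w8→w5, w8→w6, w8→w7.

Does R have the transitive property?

Transitive: yes — every two-step R-path is closed by a direct edge.

Yes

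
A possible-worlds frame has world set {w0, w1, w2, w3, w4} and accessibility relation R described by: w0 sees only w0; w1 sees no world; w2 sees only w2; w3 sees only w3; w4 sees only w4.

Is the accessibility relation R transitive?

Yes

Transitive: yes — every two-step R-path is closed by a direct edge.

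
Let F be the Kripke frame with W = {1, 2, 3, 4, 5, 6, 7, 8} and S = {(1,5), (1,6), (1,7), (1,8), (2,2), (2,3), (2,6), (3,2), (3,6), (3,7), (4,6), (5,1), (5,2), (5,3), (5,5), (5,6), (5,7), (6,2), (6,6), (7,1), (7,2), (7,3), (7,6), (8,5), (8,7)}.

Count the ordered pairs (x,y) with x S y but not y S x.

Enumerating: (1,6), (1,8), (3,6), (4,6), (5,2), (5,3), (5,6), (5,7), (7,2), (7,6), (8,5), (8,7).

12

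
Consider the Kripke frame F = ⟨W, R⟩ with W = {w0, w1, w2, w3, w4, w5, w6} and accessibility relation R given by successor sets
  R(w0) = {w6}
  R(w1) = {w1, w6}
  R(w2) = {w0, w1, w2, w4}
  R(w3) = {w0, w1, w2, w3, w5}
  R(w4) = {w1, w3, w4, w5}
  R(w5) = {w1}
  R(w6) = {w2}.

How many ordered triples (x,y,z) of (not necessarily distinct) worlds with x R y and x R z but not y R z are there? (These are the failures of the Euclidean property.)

34

Enumerating: (w0,w6,w6), (w1,w6,w1), (w1,w6,w6), (w2,w0,w0), (w2,w0,w1), (w2,w0,w2), (w2,w0,w4), (w2,w1,w0), (w2,w1,w2), (w2,w1,w4), (w2,w4,w0), (w2,w4,w2), … and 22 more.
Total: 34.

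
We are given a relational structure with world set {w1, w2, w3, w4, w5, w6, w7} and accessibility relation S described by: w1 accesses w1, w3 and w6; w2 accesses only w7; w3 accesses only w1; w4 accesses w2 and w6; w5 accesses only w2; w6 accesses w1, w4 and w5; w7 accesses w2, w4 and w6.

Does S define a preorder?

No

Reflexive: no — w2 is not related to itself.
Transitive: no — w1 S w6 and w6 S w4, but not w1 S w4.
So S is not a preorder.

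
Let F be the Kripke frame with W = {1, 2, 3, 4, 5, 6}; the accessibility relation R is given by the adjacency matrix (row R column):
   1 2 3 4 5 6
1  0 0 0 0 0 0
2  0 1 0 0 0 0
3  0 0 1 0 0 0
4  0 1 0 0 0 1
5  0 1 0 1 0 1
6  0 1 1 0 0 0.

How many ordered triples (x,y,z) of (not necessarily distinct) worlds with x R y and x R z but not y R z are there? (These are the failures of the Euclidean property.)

9

Enumerating: (4,2,6), (4,6,6), (5,2,4), (5,2,6), (5,4,4), (5,6,4), (5,6,6), (6,2,3), (6,3,2).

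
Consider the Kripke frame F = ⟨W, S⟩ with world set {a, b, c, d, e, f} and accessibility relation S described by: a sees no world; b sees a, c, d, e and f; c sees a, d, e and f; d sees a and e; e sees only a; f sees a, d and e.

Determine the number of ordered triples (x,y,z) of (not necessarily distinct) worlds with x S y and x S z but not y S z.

35

Enumerating: (b,a,a), (b,a,c), (b,a,d), (b,a,e), (b,a,f), (b,c,c), (b,d,c), (b,d,d), (b,d,f), (b,e,c), (b,e,d), (b,e,e), … and 23 more.
Total: 35.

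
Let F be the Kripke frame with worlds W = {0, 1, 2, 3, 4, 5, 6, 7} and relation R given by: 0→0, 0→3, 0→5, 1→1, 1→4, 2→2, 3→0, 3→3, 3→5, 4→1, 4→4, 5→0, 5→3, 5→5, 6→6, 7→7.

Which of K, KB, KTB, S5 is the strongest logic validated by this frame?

Symmetric (axiom B): yes — every pair in R has its reverse in R.
Reflexive (axiom T): yes — every world is R-related to itself.
Euclidean (axiom 5): yes — any two successors of a common world are R-related.
So F validates K, KB, KTB, S5. The strongest is S5.

S5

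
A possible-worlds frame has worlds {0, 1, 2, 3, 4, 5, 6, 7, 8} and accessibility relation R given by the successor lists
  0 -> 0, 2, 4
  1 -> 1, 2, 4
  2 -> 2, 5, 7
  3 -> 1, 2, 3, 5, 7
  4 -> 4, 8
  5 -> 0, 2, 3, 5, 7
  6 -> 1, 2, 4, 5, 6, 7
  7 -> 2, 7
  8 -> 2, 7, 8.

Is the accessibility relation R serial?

Serial: yes — every world has a successor (e.g. 0 R 0).

Yes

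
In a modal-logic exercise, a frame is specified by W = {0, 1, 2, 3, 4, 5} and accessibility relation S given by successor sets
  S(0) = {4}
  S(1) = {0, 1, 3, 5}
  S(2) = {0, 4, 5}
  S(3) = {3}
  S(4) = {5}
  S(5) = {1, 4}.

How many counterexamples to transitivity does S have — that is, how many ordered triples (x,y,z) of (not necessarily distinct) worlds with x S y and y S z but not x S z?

10

Enumerating: (0,4,5), (1,0,4), (1,5,4), (2,5,1), (4,5,1), (4,5,4), (5,1,0), (5,1,3), (5,1,5), (5,4,5).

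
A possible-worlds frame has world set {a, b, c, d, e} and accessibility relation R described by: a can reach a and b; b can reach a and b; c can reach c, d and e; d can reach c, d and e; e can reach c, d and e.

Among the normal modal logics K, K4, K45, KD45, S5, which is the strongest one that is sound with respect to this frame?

Transitive (axiom 4): yes — every two-step R-path is closed by a direct edge.
Euclidean (axiom 5): yes — any two successors of a common world are R-related.
Serial (axiom D): yes — every world has a successor (e.g. a R a).
Reflexive (axiom T): yes — every world is R-related to itself.
So F validates K, K4, K45, KD45, S5. The strongest is S5.

S5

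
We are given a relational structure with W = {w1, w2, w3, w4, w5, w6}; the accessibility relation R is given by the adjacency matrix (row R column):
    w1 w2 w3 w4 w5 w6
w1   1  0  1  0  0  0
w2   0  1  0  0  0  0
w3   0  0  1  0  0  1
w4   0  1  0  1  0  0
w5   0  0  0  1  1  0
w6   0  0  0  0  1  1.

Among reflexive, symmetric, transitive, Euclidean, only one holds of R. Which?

Reflexive: yes — every world is R-related to itself.
Symmetric: no — w1 R w3 but not w3 R w1.
Transitive: no — w1 R w3 and w3 R w6, but not w1 R w6.
Euclidean: no — w1 R w3 and w1 R w1, but not w3 R w1.
Only reflexive holds.

reflexive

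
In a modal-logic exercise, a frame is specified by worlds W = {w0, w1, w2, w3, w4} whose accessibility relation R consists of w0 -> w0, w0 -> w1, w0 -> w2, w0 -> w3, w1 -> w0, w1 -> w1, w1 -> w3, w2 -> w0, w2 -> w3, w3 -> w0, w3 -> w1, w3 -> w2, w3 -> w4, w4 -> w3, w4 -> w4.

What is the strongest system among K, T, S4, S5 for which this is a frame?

Reflexive (axiom T): no — w2 is not related to itself.
Transitive (axiom 4): no — w0 R w3 and w3 R w4, but not w0 R w4.
Euclidean (axiom 5): no — w0 R w1 and w0 R w2, but not w1 R w2.
So F validates K; T would additionally require R to be reflexive. The strongest is K.

K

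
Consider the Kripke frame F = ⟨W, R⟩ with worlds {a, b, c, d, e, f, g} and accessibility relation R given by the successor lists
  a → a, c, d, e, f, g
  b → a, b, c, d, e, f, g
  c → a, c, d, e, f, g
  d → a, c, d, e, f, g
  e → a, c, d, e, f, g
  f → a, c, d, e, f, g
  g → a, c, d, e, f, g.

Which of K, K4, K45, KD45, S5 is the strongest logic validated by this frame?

Transitive (axiom 4): yes — every two-step R-path is closed by a direct edge.
Euclidean (axiom 5): no — b R a and b R b, but not a R b.
Serial (axiom D): yes — every world has a successor (e.g. a R a).
Reflexive (axiom T): yes — every world is R-related to itself.
So F validates K, K4; K45 would additionally require R to be Euclidean. The strongest is K4.

K4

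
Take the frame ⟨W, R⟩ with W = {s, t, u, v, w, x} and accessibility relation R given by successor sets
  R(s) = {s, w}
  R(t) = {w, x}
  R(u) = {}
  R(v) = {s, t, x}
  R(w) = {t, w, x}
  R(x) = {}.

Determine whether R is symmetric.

Symmetric: no — s R w but not w R s.

No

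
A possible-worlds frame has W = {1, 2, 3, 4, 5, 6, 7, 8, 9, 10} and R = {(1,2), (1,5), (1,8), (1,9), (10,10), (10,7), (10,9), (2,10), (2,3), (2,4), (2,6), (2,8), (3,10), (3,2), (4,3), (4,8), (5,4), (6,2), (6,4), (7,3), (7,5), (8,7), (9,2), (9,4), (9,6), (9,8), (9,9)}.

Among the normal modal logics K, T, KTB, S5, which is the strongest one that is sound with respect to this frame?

K

Reflexive (axiom T): no — 1 is not related to itself.
Symmetric (axiom B): no — 1 R 2 but not 2 R 1.
Euclidean (axiom 5): no — 1 R 2 and 1 R 5, but not 2 R 5.
So F validates K; T would additionally require R to be reflexive. The strongest is K.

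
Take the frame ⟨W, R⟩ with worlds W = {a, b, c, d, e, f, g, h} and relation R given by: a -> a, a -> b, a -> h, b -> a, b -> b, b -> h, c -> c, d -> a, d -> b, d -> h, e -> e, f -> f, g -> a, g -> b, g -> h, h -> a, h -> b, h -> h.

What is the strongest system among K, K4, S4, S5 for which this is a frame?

K4

Transitive (axiom 4): yes — every two-step R-path is closed by a direct edge.
Reflexive (axiom T): no — d is not related to itself.
Euclidean (axiom 5): yes — any two successors of a common world are R-related.
So F validates K, K4; S4 would additionally require R to be reflexive. The strongest is K4.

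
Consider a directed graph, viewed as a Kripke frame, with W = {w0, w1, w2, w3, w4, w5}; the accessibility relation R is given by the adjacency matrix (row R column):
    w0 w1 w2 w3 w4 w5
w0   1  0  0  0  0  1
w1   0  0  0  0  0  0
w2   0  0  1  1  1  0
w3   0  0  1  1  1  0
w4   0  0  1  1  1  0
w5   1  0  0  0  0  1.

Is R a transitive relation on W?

Transitive: yes — every two-step R-path is closed by a direct edge.

Yes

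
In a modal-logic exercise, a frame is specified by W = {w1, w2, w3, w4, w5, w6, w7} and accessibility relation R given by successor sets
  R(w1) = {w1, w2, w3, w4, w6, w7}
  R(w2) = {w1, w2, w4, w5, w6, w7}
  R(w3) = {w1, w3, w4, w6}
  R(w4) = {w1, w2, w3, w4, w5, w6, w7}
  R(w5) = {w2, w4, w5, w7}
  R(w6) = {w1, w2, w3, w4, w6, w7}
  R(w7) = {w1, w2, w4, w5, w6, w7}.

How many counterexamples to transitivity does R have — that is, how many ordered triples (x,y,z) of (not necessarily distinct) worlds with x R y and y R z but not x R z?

26

Enumerating: (w1,w2,w5), (w1,w4,w5), (w1,w7,w5), (w2,w1,w3), (w2,w4,w3), (w2,w6,w3), (w3,w1,w2), (w3,w1,w7), (w3,w4,w2), (w3,w4,w5), (w3,w4,w7), (w3,w6,w2), … and 14 more.
Total: 26.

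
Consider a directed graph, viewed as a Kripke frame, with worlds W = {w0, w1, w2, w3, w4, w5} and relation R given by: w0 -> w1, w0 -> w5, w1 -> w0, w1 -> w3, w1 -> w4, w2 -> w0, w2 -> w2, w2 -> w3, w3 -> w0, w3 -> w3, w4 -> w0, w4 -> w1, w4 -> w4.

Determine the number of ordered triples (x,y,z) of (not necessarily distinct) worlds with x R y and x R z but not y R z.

18

Enumerating: (w0,w1,w1), (w0,w1,w5), (w0,w5,w1), (w0,w5,w5), (w1,w0,w0), (w1,w0,w3), (w1,w0,w4), (w1,w3,w4), (w1,w4,w3), (w2,w0,w0), (w2,w0,w2), (w2,w0,w3), (w2,w3,w2), (w3,w0,w0), (w3,w0,w3), (w4,w0,w0), (w4,w0,w4), (w4,w1,w1).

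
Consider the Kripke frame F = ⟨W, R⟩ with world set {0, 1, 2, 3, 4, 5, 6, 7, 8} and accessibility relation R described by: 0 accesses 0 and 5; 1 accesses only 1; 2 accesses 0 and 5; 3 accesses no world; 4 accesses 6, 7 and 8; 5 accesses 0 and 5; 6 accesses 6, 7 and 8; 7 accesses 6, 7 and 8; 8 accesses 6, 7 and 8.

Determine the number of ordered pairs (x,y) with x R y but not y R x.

5

Enumerating: (2,0), (2,5), (4,6), (4,7), (4,8).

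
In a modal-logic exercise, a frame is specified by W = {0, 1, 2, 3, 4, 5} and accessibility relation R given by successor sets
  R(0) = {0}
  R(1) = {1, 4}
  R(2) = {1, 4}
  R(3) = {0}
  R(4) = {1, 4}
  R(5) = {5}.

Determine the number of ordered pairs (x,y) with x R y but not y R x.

3

Enumerating: (2,1), (2,4), (3,0).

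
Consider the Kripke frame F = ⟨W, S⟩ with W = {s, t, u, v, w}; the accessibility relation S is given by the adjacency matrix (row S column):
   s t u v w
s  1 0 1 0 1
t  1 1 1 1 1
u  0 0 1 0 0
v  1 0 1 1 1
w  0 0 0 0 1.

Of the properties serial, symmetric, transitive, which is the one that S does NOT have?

Serial: yes — every world has a successor (e.g. s S s).
Symmetric: no — s S u but not u S s.
Transitive: yes — every two-step S-path is closed by a direct edge.
Only symmetric fails.

symmetric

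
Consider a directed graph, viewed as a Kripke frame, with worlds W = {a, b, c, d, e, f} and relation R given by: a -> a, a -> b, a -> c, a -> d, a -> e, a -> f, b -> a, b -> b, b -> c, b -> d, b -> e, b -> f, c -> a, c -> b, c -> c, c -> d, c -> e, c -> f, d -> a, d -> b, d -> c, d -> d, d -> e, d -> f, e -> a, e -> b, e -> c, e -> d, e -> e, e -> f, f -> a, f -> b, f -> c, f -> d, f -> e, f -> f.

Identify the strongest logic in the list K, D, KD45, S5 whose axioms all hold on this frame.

Serial (axiom D): yes — every world has a successor (e.g. a R a).
Euclidean (axiom 5): yes — any two successors of a common world are R-related.
Transitive (axiom 4): yes — every two-step R-path is closed by a direct edge.
Reflexive (axiom T): yes — every world is R-related to itself.
So F validates K, D, KD45, S5. The strongest is S5.

S5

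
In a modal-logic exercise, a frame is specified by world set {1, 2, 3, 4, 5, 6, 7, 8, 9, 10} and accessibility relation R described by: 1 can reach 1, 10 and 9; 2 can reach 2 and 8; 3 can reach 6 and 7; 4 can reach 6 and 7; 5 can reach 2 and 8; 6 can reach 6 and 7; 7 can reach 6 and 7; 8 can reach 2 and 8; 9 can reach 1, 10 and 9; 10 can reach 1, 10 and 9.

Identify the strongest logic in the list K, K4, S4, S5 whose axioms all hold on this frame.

Transitive (axiom 4): yes — every two-step R-path is closed by a direct edge.
Reflexive (axiom T): no — 3 is not related to itself.
Euclidean (axiom 5): yes — any two successors of a common world are R-related.
So F validates K, K4; S4 would additionally require R to be reflexive. The strongest is K4.

K4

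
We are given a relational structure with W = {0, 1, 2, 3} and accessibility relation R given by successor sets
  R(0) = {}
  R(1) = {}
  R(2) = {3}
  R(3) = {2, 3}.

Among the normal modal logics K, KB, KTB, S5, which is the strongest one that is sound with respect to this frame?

Symmetric (axiom B): yes — every pair in R has its reverse in R.
Reflexive (axiom T): no — 0 is not related to itself.
Euclidean (axiom 5): no — 3 R 2 and 3 R 2, but not 2 R 2.
So F validates K, KB; KTB would additionally require R to be reflexive. The strongest is KB.

KB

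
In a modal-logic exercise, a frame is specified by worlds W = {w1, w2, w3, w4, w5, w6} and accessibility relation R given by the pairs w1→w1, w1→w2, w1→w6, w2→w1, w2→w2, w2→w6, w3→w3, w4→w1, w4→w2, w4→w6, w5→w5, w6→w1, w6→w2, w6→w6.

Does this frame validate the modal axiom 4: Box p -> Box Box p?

The schema 4 characterises exactly the transitive frames.
Transitive: yes — every two-step R-path is closed by a direct edge.

Yes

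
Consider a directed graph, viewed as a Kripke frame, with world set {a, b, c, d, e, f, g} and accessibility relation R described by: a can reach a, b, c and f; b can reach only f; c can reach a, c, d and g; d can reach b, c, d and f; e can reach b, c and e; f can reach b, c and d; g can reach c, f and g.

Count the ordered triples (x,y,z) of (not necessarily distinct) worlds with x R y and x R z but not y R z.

32

Enumerating: (a,b,a), (a,b,b), (a,b,c), (a,c,b), (a,c,f), (a,f,a), (a,f,f), (b,f,f), (c,a,d), (c,a,g), (c,d,a), (c,d,g), … and 20 more.
Total: 32.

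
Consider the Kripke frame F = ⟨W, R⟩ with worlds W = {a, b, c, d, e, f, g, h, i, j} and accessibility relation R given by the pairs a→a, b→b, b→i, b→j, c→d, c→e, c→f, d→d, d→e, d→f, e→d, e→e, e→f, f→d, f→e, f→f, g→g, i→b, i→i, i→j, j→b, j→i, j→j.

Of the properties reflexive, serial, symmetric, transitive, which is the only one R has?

transitive

Reflexive: no — c is not related to itself.
Serial: no — h has no R-successor.
Symmetric: no — c R d but not d R c.
Transitive: yes — every two-step R-path is closed by a direct edge.
Only transitive holds.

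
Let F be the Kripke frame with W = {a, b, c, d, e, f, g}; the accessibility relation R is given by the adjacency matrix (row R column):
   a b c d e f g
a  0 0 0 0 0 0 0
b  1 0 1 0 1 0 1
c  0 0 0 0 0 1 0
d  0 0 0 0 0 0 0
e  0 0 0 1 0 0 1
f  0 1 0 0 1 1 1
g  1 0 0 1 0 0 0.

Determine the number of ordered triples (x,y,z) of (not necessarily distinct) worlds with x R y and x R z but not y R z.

30

Enumerating: (b,a,a), (b,a,c), (b,a,e), (b,a,g), (b,c,a), (b,c,c), (b,c,e), (b,c,g), (b,e,a), (b,e,c), (b,e,e), (b,g,c), … and 18 more.
Total: 30.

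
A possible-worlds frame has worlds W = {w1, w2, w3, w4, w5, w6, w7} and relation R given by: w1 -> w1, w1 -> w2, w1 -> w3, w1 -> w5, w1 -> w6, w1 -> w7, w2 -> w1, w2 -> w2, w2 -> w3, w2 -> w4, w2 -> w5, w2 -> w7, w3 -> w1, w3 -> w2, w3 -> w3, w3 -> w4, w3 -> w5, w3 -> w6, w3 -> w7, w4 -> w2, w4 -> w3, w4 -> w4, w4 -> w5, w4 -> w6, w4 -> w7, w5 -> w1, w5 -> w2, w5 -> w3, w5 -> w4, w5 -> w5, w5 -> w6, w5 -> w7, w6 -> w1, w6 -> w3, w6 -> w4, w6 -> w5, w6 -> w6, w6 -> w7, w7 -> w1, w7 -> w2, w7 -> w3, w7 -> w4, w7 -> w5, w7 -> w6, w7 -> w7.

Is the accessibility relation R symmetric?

Symmetric: yes — every pair in R has its reverse in R.

Yes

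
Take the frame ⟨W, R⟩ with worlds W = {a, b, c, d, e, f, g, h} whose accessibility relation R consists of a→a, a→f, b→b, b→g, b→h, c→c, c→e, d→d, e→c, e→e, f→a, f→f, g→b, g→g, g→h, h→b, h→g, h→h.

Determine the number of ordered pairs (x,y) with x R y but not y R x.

0

R is symmetric; there are no such tuples.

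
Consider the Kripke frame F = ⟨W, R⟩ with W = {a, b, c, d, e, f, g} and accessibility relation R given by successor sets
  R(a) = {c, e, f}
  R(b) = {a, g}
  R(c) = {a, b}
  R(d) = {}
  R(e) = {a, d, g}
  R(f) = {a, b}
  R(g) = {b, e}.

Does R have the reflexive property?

No

Reflexive: no — a is not related to itself.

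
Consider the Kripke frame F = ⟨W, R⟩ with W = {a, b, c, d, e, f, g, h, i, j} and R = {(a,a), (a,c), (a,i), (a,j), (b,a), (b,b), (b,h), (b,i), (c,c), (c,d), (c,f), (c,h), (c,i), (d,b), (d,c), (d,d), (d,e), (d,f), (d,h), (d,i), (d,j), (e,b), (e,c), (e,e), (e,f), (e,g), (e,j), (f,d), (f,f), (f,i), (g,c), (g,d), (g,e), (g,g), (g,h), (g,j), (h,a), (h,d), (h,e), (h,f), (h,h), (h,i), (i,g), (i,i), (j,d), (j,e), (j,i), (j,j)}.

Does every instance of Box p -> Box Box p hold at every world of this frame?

No

Axiom 4 corresponds to the accessibility relation being transitive.
Transitive: no — a R c and c R d, but not a R d.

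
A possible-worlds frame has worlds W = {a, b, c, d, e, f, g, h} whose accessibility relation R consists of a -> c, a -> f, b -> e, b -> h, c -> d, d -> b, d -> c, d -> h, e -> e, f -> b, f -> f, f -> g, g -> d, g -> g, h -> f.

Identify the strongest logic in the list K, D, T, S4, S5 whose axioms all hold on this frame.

Serial (axiom D): yes — every world has a successor (e.g. a R c).
Reflexive (axiom T): no — a is not related to itself.
Transitive (axiom 4): no — a R c and c R d, but not a R d.
Euclidean (axiom 5): no — a R c and a R f, but not c R f.
So F validates K, D; T would additionally require R to be reflexive. The strongest is D.

D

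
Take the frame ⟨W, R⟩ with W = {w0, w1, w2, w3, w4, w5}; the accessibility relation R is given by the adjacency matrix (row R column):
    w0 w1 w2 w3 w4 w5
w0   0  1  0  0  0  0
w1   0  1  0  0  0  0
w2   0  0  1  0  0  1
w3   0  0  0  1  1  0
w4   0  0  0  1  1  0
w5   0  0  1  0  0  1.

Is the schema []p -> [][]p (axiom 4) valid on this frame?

Yes

The schema 4 characterises exactly the transitive frames.
Transitive: yes — every two-step R-path is closed by a direct edge.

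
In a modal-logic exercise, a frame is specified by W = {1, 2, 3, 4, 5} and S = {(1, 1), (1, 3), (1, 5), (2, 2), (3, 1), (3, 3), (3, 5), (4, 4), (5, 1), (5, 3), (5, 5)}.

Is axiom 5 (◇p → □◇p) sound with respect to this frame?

Yes

The schema 5 characterises exactly the Euclidean frames.
Euclidean: yes — any two successors of a common world are S-related.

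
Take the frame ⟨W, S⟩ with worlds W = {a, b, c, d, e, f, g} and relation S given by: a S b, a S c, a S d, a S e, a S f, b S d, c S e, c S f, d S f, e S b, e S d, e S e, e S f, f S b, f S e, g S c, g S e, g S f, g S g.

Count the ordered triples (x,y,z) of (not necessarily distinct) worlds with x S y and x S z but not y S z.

35

Enumerating: (a,b,b), (a,b,c), (a,b,e), (a,b,f), (a,c,b), (a,c,c), (a,c,d), (a,d,b), (a,d,c), (a,d,d), (a,d,e), (a,e,c), … and 23 more.
Total: 35.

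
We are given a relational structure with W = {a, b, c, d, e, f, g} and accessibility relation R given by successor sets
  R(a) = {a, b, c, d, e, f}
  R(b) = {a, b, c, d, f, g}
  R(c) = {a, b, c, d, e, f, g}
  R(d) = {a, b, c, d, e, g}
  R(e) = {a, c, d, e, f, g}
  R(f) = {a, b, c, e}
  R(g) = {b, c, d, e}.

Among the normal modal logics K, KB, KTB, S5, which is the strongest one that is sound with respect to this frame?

Symmetric (axiom B): yes — every pair in R has its reverse in R.
Reflexive (axiom T): no — f is not related to itself.
Euclidean (axiom 5): no — a R b and a R e, but not b R e.
So F validates K, KB; KTB would additionally require R to be reflexive. The strongest is KB.

KB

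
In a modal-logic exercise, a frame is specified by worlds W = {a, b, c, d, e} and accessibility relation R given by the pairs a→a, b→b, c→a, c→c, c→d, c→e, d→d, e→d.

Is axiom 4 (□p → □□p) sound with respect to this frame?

Yes

Axiom 4 corresponds to the accessibility relation being transitive.
Transitive: yes — every two-step R-path is closed by a direct edge.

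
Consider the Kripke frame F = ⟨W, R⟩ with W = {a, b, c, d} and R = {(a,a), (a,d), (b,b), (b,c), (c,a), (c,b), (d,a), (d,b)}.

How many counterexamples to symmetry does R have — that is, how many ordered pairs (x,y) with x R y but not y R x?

2

Enumerating: (c,a), (d,b).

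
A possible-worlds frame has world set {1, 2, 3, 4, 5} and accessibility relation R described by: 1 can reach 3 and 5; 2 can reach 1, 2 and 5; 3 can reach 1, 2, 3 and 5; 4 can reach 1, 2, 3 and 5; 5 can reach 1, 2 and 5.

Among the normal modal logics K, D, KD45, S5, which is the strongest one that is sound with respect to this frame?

Serial (axiom D): yes — every world has a successor (e.g. 1 R 3).
Euclidean (axiom 5): no — 1 R 5 and 1 R 3, but not 5 R 3.
Transitive (axiom 4): no — 1 R 3 and 3 R 2, but not 1 R 2.
Reflexive (axiom T): no — 1 is not related to itself.
So F validates K, D; KD45 would additionally require R to be Euclidean and transitive. The strongest is D.

D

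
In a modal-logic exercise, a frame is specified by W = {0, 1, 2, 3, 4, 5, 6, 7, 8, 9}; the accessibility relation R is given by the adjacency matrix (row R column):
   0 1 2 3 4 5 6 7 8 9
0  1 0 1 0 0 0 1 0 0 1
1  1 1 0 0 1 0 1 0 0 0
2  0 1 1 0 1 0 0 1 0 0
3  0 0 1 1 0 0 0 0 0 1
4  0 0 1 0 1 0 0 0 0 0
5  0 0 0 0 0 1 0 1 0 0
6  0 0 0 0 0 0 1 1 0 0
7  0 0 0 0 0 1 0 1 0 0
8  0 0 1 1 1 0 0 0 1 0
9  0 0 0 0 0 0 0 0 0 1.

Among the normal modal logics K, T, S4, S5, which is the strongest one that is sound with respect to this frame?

T

Reflexive (axiom T): yes — every world is R-related to itself.
Transitive (axiom 4): no — 0 R 2 and 2 R 1, but not 0 R 1.
Euclidean (axiom 5): no — 0 R 2 and 0 R 6, but not 2 R 6.
So F validates K, T; S4 would additionally require R to be transitive. The strongest is T.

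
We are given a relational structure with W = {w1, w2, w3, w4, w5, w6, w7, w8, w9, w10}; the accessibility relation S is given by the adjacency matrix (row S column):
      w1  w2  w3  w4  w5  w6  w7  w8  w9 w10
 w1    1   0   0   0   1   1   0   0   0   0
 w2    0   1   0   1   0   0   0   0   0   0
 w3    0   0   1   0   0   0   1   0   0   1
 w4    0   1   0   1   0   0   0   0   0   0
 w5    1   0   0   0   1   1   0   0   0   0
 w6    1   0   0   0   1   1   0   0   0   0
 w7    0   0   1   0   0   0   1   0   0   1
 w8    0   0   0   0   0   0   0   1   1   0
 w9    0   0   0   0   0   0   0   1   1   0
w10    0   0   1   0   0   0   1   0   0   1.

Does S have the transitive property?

Yes

Transitive: yes — every two-step S-path is closed by a direct edge.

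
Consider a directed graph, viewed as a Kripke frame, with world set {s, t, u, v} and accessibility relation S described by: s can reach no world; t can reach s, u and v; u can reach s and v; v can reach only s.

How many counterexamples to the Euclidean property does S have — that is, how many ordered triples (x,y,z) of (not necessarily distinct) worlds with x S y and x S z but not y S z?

10

Enumerating: (t,s,s), (t,s,u), (t,s,v), (t,u,u), (t,v,u), (t,v,v), (u,s,s), (u,s,v), (u,v,v), (v,s,s).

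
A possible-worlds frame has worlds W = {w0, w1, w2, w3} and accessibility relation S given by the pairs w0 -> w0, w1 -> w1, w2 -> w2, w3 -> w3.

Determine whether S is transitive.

Transitive: yes — every two-step S-path is closed by a direct edge.

Yes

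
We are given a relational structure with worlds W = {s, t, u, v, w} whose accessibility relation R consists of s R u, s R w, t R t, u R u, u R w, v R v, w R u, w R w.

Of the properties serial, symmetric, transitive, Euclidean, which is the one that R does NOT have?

symmetric

Serial: yes — every world has a successor (e.g. s R u).
Symmetric: no — s R u but not u R s.
Transitive: yes — every two-step R-path is closed by a direct edge.
Euclidean: yes — any two successors of a common world are R-related.
Only symmetric fails.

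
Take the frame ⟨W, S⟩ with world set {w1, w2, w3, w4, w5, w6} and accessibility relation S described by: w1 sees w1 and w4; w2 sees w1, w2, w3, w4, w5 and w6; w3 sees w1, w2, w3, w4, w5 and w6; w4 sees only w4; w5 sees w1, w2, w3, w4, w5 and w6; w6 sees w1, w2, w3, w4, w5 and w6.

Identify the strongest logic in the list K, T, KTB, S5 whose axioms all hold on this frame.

T

Reflexive (axiom T): yes — every world is S-related to itself.
Symmetric (axiom B): no — w1 S w4 but not w4 S w1.
Euclidean (axiom 5): no — w2 S w1 and w2 S w3, but not w1 S w3.
So F validates K, T; KTB would additionally require S to be symmetric. The strongest is T.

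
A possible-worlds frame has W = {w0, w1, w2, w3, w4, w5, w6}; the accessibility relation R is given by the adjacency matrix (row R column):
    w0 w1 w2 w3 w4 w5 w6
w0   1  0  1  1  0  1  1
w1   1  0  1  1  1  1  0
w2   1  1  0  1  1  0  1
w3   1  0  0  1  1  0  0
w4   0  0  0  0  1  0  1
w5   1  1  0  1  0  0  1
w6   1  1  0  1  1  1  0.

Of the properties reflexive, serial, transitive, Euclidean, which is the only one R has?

serial

Reflexive: no — w1 is not related to itself.
Serial: yes — every world has a successor (e.g. w0 R w0).
Transitive: no — w0 R w2 and w2 R w1, but not w0 R w1.
Euclidean: no — w0 R w2 and w0 R w5, but not w2 R w5.
Only serial holds.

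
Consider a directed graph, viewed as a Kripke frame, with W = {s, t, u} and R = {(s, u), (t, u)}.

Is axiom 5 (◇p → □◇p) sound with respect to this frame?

The schema 5 characterises exactly the Euclidean frames.
Euclidean: no — s R u and s R u, but not u R u.

No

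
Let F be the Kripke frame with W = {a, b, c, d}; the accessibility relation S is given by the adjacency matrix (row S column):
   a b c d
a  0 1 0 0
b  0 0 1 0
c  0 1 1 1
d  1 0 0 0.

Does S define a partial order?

Reflexive: no — a is not related to itself.
Transitive: no — a S b and b S c, but not a S c.
Antisymmetric: no — b S c and c S b with b ≠ c.
So S is not a partial order.

No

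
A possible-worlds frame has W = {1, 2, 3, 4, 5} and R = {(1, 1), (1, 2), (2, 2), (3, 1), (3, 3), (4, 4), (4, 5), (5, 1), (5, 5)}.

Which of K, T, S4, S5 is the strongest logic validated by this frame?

Reflexive (axiom T): yes — every world is R-related to itself.
Transitive (axiom 4): no — 3 R 1 and 1 R 2, but not 3 R 2.
Euclidean (axiom 5): no — 1 R 2 and 1 R 1, but not 2 R 1.
So F validates K, T; S4 would additionally require R to be transitive. The strongest is T.

T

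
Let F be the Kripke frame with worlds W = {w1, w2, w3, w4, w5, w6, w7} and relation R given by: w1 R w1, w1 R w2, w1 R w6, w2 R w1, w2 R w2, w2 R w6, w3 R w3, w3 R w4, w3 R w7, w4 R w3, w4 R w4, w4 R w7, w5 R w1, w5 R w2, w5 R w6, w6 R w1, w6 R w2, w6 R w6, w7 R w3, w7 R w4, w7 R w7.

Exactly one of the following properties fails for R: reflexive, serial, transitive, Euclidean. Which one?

Reflexive: no — w5 is not related to itself.
Serial: yes — every world has a successor (e.g. w1 R w1).
Transitive: yes — every two-step R-path is closed by a direct edge.
Euclidean: yes — any two successors of a common world are R-related.
Only reflexive fails.

reflexive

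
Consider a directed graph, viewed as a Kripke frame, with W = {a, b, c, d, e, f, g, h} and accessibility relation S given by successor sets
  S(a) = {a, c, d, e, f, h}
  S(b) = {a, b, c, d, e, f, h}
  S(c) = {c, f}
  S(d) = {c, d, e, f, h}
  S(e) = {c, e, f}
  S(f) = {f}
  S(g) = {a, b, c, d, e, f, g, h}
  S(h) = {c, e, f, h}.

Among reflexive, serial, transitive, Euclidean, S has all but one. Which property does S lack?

Euclidean

Reflexive: yes — every world is S-related to itself.
Serial: yes — every world has a successor (e.g. a S a).
Transitive: yes — every two-step S-path is closed by a direct edge.
Euclidean: no — a S c and a S d, but not c S d.
Only Euclidean fails.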